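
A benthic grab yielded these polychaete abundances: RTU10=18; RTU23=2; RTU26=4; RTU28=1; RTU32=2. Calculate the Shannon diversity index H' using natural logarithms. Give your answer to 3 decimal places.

Total N = 18+2+4+1+2 = 27, so the proportions are 0.66667, 0.07407, 0.14815, 0.03704, 0.07407 (working shown to 5 dp, full precision carried).
Each pᵢ ln pᵢ term: 0.66667×(-0.40547)=-0.27031, 0.07407×(-2.60269)=-0.19279, 0.14815×(-1.90954)=-0.28290, 0.03704×(-3.29584)=-0.12207, 0.07407×(-2.60269)=-0.19279.
Sum = -1.06086, so H' = 1.061.

1.061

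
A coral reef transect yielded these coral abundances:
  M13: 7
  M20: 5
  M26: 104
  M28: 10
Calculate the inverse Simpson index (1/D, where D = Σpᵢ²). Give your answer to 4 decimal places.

1.4446

Total N = 7+5+104+10 = 126, so the proportions are 0.0555556, 0.0396825, 0.8253968, 0.0793651 (working shown to 7 dp, full precision carried).
D = 0.0555556² + 0.0396825² + 0.8253968² + 0.0793651² = 0.0030864 + 0.0015747 + 0.6812799 + 0.0062988 = 0.6922399.
So 1/D = 1.444586, i.e. 1.4446 to 4 decimal places.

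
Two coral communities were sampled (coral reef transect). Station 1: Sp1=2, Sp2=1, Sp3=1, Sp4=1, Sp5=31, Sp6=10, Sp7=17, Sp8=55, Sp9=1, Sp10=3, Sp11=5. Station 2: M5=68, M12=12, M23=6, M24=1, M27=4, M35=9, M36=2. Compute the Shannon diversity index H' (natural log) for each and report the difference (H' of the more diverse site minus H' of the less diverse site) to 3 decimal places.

0.457

Station 1: N=127, proportions 0.01575, 0.00787, 0.00787, 0.00787, 0.24409, 0.07874, 0.13386, 0.43307, 0.00787, 0.02362, 0.03937, giving H' = 1.60972 (working shown to 5 dp, full precision carried).
Station 2: N=102, proportions 0.66667, 0.11765, 0.05882, 0.0098, 0.03922, 0.08824, 0.01961, giving H' = 1.15240.
Difference = |1.60972 − 1.15240| = 0.45732, i.e. 0.457 to 3 decimal places.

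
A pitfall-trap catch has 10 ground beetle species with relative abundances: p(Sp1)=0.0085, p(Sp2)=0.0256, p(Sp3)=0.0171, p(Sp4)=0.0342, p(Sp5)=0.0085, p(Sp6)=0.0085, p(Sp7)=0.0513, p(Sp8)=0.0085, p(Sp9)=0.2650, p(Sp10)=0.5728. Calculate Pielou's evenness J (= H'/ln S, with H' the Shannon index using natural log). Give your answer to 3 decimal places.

H' = −Σ pᵢ ln pᵢ = −((-0.04053) + (-0.09383) + (-0.06957) + (-0.11544) + (-0.04053) + (-0.04053) + (-0.15236) + (-0.04053) + (-0.35193) + (-0.31917)) = 1.26441 (working shown to 5 dp, full precision carried).
With S = 10 species, ln S = 2.30259, so J = 1.26441/2.30259 = 0.54913, i.e. 0.549 to 3 decimal places.

0.549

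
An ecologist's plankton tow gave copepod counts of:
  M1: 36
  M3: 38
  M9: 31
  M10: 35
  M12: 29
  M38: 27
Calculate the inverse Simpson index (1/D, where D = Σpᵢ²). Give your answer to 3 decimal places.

Total N = 36+38+31+35+29+27 = 196, so the proportions are 0.1836735, 0.1938776, 0.1581633, 0.1785714, 0.1479592, 0.1377551 (working shown to 7 dp, full precision carried).
D = 0.1836735² + 0.1938776² + 0.1581633² + 0.1785714² + 0.1479592² + 0.1377551² = 0.0337359 + 0.0375885 + 0.0250156 + 0.0318878 + 0.0218919 + 0.0189765 = 0.1690962.
So 1/D = 5.91379, i.e. 5.914 to 3 decimal places.

5.914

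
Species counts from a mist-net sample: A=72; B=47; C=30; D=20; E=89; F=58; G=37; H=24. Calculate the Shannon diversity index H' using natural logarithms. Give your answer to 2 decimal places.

1.96

Total N = 72+47+30+20+89+58+37+24 = 377, so the proportions are 0.191, 0.1247, 0.0796, 0.0531, 0.2361, 0.1538, 0.0981, 0.0637 (working shown to 4 dp, full precision carried).
Each pᵢ ln pᵢ term: 0.191×(-1.6556)=-0.3162, 0.1247×(-2.0821)=-0.2596, 0.0796×(-2.5310)=-0.2014, 0.0531×(-2.9365)=-0.1558, 0.2361×(-1.4436)=-0.3408, 0.1538×(-1.8718)=-0.2880, 0.0981×(-2.3213)=-0.2278, 0.0637×(-2.7542)=-0.1753.
Sum = -1.9649, so H' = 1.96.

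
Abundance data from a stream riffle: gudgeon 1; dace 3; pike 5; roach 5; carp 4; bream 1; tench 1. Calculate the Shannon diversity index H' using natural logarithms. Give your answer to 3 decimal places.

1.749

Total N = 1+3+5+5+4+1+1 = 20, so the proportions are 0.05, 0.15, 0.25, 0.25, 0.2, 0.05, 0.05 (working shown to 5 dp, full precision carried).
Each pᵢ ln pᵢ term: 0.05×(-2.99573)=-0.14979, 0.15×(-1.89712)=-0.28457, 0.25×(-1.38629)=-0.34657, 0.25×(-1.38629)=-0.34657, 0.2×(-1.60944)=-0.32189, 0.05×(-2.99573)=-0.14979, 0.05×(-2.99573)=-0.14979.
Sum = -1.74896, so H' = 1.749.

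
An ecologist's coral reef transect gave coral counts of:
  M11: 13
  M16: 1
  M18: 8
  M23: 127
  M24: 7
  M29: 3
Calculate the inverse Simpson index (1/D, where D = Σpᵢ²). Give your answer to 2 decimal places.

Total N = 13+1+8+127+7+3 = 159, so the proportions are 0.08176, 0.00629, 0.05031, 0.79874, 0.04403, 0.01887 (working shown to 5 dp, full precision carried).
D = 0.08176² + 0.00629² + 0.05031² + 0.79874² + 0.04403² + 0.01887² = 0.00668 + 0.00004 + 0.00253 + 0.63799 + 0.00194 + 0.00036 = 0.64954.
So 1/D = 1.5396, i.e. 1.54 to 2 decimal places.

1.54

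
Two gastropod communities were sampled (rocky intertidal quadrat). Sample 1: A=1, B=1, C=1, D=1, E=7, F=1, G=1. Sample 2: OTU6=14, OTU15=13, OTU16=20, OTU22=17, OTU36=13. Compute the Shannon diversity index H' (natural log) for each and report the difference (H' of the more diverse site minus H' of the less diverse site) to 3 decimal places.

0.077

Sample 1: N=13, proportions 0.07692, 0.07692, 0.07692, 0.07692, 0.53846, 0.07692, 0.07692, giving H' = 1.51715 (working shown to 5 dp, full precision carried).
Sample 2: N=77, proportions 0.18182, 0.16883, 0.25974, 0.22078, 0.16883, giving H' = 1.59426.
Difference = |1.51715 − 1.59426| = 0.07711, i.e. 0.077 to 3 decimal places.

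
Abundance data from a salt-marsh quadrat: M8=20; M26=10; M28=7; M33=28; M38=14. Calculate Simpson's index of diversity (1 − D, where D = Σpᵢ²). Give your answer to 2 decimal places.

Total N = 20+10+7+28+14 = 79, so the proportions are 0.2532, 0.1266, 0.0886, 0.3544, 0.1772 (working shown to 4 dp, full precision carried).
D = 0.2532² + 0.1266² + 0.0886² + 0.3544² + 0.1772² = 0.0641 + 0.0160 + 0.0079 + 0.1256 + 0.0314 = 0.2450.
So 1 − D = 0.7550, i.e. 0.76 to 2 decimal places.

0.76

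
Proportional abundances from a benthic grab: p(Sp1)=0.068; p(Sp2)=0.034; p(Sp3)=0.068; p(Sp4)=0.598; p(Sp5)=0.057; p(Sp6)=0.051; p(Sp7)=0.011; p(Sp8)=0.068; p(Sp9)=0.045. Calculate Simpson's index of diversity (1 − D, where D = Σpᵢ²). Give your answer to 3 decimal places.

D = 0.068² + 0.034² + 0.068² + 0.598² + 0.057² + 0.051² + 0.011² + 0.068² + 0.045² = 0.00462 + 0.00116 + 0.00462 + 0.35760 + 0.00325 + 0.00260 + 0.00012 + 0.00462 + 0.00202 = 0.38063 (working shown to 5 dp, full precision carried).
So 1 − D = 0.61937, i.e. 0.619 to 3 decimal places.

0.619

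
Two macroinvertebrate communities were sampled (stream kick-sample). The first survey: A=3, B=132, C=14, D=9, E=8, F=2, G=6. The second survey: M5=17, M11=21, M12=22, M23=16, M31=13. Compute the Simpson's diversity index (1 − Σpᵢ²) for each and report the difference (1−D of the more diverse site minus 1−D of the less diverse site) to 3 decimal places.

The first survey: N=174, proportions 0.01724, 0.75862, 0.08046, 0.05172, 0.04598, 0.01149, 0.03448, giving 1−D = 0.41161 (working shown to 5 dp, full precision carried).
The second survey: N=89, proportions 0.19101, 0.23596, 0.24719, 0.17978, 0.14607, giving 1−D = 0.79308.
Difference = |0.41161 − 0.79308| = 0.38147, i.e. 0.381 to 3 decimal places.

0.381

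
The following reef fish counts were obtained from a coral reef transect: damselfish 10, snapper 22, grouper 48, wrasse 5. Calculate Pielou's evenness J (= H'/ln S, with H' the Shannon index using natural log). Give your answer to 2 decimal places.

Total N = 10+22+48+5 = 85, so the proportions are 0.1176, 0.2588, 0.5647, 0.0588 (working shown to 4 dp, full precision carried).
H' = −Σ pᵢ ln pᵢ = −((-0.2518) + (-0.3498) + (-0.3227) + (-0.1667)) = 1.0910.
With S = 4 species, ln S = 1.3863, so J = 1.0910/1.3863 = 0.7870, i.e. 0.79 to 2 decimal places.

0.79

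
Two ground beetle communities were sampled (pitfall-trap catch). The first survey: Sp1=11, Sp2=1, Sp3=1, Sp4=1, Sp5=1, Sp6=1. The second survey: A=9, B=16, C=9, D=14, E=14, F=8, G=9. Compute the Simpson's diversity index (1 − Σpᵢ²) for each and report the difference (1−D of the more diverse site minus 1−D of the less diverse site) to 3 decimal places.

0.339

The first survey: N=16, proportions 0.6875, 0.0625, 0.0625, 0.0625, 0.0625, 0.0625, giving 1−D = 0.50781 (working shown to 5 dp, full precision carried).
The second survey: N=79, proportions 0.11392, 0.20253, 0.11392, 0.17722, 0.17722, 0.10127, 0.11392, giving 1−D = 0.84698.
Difference = |0.50781 − 0.84698| = 0.33917, i.e. 0.339 to 3 decimal places.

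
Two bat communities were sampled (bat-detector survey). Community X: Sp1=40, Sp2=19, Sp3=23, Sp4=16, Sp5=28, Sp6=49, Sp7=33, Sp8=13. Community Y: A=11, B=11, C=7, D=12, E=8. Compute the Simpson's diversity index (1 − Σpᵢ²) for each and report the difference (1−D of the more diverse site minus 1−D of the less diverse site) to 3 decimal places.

Community X: N=221, proportions 0.181, 0.08597, 0.10407, 0.0724, 0.1267, 0.22172, 0.14932, 0.05882, giving 1−D = 0.85281 (working shown to 5 dp, full precision carried).
Community Y: N=49, proportions 0.22449, 0.22449, 0.14286, 0.2449, 0.16327, giving 1−D = 0.79217.
Difference = |0.85281 − 0.79217| = 0.06064, i.e. 0.061 to 3 decimal places.

0.061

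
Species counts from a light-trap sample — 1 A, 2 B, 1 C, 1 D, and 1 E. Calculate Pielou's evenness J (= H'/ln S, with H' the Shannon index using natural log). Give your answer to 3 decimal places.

Total N = 1+2+1+1+1 = 6, so the proportions are 0.16667, 0.33333, 0.16667, 0.16667, 0.16667 (working shown to 5 dp, full precision carried).
H' = −Σ pᵢ ln pᵢ = −((-0.29863) + (-0.36620) + (-0.29863) + (-0.29863) + (-0.29863)) = 1.56071.
With S = 5 species, ln S = 1.60944, so J = 1.56071/1.60944 = 0.96972, i.e. 0.970 to 3 decimal places.

0.970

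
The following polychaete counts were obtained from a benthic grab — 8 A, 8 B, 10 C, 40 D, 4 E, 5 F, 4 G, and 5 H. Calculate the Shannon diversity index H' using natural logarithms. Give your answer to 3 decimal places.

Total N = 8+8+10+40+4+5+4+5 = 84, so the proportions are 0.09524, 0.09524, 0.11905, 0.47619, 0.04762, 0.05952, 0.04762, 0.05952 (working shown to 5 dp, full precision carried).
Each pᵢ ln pᵢ term: 0.09524×(-2.35138)=-0.22394, 0.09524×(-2.35138)=-0.22394, 0.11905×(-2.12823)=-0.25336, 0.47619×(-0.74194)=-0.35330, 0.04762×(-3.04452)=-0.14498, 0.05952×(-2.82138)=-0.16794, 0.04762×(-3.04452)=-0.14498, 0.05952×(-2.82138)=-0.16794.
Sum = -1.68038, so H' = 1.680.

1.680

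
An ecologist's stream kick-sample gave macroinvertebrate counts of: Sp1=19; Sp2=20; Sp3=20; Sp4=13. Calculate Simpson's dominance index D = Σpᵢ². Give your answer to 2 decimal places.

0.26

Total N = 19+20+20+13 = 72, so the proportions are 0.2639, 0.2778, 0.2778, 0.1806 (working shown to 4 dp, full precision carried).
D = 0.2639² + 0.2778² + 0.2778² + 0.1806² = 0.0696 + 0.0772 + 0.0772 + 0.0326 = 0.2566.
To 2 decimal places, D = 0.26.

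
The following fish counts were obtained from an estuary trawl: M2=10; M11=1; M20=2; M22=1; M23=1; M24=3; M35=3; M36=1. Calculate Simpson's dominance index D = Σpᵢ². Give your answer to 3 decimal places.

0.260

Total N = 10+1+2+1+1+3+3+1 = 22, so the proportions are 0.45455, 0.04545, 0.09091, 0.04545, 0.04545, 0.13636, 0.13636, 0.04545 (working shown to 5 dp, full precision carried).
D = 0.45455² + 0.04545² + 0.09091² + 0.04545² + 0.04545² + 0.13636² + 0.13636² + 0.04545² = 0.20661 + 0.00207 + 0.00826 + 0.00207 + 0.00207 + 0.01860 + 0.01860 + 0.00207 = 0.26033.
To 3 decimal places, D = 0.260.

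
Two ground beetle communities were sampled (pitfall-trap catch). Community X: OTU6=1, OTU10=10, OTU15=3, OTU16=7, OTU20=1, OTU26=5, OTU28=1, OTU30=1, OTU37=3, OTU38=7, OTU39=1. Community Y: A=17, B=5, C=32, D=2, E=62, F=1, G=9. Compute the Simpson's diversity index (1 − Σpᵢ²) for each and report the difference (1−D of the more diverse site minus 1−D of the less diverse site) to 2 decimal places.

Community X: N=40, proportions 0.025, 0.25, 0.075, 0.175, 0.025, 0.125, 0.025, 0.025, 0.075, 0.175, 0.025, giving 1−D = 0.84625 (working shown to 5 dp, full precision carried).
Community Y: N=128, proportions 0.13281, 0.03906, 0.25, 0.01562, 0.48438, 0.00781, 0.07031, giving 1−D = 0.67847.
Difference = |0.84625 − 0.67847| = 0.16778, i.e. 0.17 to 2 decimal places.

0.17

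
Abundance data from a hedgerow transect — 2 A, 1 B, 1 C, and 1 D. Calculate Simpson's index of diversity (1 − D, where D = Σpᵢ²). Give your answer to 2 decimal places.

Total N = 2+1+1+1 = 5, so the proportions are 0.4, 0.2, 0.2, 0.2 (working shown to 4 dp, full precision carried).
D = 0.4² + 0.2² + 0.2² + 0.2² = 0.1600 + 0.0400 + 0.0400 + 0.0400 = 0.2800.
So 1 − D = 0.7200, i.e. 0.72 to 2 decimal places.

0.72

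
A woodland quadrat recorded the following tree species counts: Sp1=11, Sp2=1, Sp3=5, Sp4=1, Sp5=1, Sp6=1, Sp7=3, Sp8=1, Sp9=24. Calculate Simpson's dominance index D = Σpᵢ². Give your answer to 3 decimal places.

0.319

Total N = 11+1+5+1+1+1+3+1+24 = 48, so the proportions are 0.22917, 0.02083, 0.10417, 0.02083, 0.02083, 0.02083, 0.0625, 0.02083, 0.5 (working shown to 5 dp, full precision carried).
D = 0.22917² + 0.02083² + 0.10417² + 0.02083² + 0.02083² + 0.02083² + 0.0625² + 0.02083² + 0.5² = 0.05252 + 0.00043 + 0.01085 + 0.00043 + 0.00043 + 0.00043 + 0.00391 + 0.00043 + 0.25000 = 0.31944.
To 3 decimal places, D = 0.319.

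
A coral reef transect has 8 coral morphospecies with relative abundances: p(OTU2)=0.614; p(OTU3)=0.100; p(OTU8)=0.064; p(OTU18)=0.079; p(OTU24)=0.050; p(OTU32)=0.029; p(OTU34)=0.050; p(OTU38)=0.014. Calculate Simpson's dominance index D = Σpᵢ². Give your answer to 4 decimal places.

D = 0.614² + 0.1² + 0.064² + 0.079² + 0.05² + 0.029² + 0.05² + 0.014² = 0.376996 + 0.010000 + 0.004096 + 0.006241 + 0.002500 + 0.000841 + 0.002500 + 0.000196 = 0.403370 (working shown to 6 dp, full precision carried).
To 4 decimal places, D = 0.4034.

0.4034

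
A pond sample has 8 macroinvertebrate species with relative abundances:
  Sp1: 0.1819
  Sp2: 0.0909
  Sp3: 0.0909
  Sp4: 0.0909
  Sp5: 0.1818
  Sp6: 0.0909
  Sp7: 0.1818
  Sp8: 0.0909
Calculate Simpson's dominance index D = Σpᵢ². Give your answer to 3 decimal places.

D = 0.1819² + 0.0909² + 0.0909² + 0.0909² + 0.1818² + 0.0909² + 0.1818² + 0.0909² = 0.033088 + 0.008263 + 0.008263 + 0.008263 + 0.033051 + 0.008263 + 0.033051 + 0.008263 = 0.140504 (working shown to 6 dp, full precision carried).
To 3 decimal places, D = 0.141.

0.141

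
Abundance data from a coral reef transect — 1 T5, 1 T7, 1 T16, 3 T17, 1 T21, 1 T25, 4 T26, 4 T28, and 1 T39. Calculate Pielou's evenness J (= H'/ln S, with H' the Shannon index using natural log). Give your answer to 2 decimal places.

Total N = 1+1+1+3+1+1+4+4+1 = 17, so the proportions are 0.0588, 0.0588, 0.0588, 0.1765, 0.0588, 0.0588, 0.2353, 0.2353, 0.0588 (working shown to 4 dp, full precision carried).
H' = −Σ pᵢ ln pᵢ = −((-0.1667) + (-0.1667) + (-0.1667) + (-0.3061) + (-0.1667) + (-0.1667) + (-0.3405) + (-0.3405) + (-0.1667)) = 1.9870.
With S = 9 species, ln S = 2.1972, so J = 1.9870/2.1972 = 0.9043, i.e. 0.90 to 2 decimal places.

0.90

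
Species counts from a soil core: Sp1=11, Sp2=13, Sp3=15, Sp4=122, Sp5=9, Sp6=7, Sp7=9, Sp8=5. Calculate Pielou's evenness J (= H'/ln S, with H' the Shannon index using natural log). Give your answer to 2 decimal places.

0.64

Total N = 11+13+15+122+9+7+9+5 = 191, so the proportions are 0.0576, 0.0681, 0.0785, 0.6387, 0.0471, 0.0366, 0.0471, 0.0262 (working shown to 4 dp, full precision carried).
H' = −Σ pᵢ ln pᵢ = −((-0.1644) + (-0.1829) + (-0.1998) + (-0.2863) + (-0.1440) + (-0.1212) + (-0.1440) + (-0.0954)) = 1.3379.
With S = 8 species, ln S = 2.0794, so J = 1.3379/2.0794 = 0.6434, i.e. 0.64 to 2 decimal places.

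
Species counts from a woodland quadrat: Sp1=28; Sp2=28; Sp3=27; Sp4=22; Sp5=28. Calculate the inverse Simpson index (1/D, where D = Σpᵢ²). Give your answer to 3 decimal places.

4.962

Total N = 28+28+27+22+28 = 133, so the proportions are 0.2105263, 0.2105263, 0.2030075, 0.1654135, 0.2105263 (working shown to 7 dp, full precision carried).
D = 0.2105263² + 0.2105263² + 0.2030075² + 0.1654135² + 0.2105263² = 0.0443213 + 0.0443213 + 0.0412121 + 0.0273616 + 0.0443213 = 0.2015377.
So 1/D = 4.96185, i.e. 4.962 to 3 decimal places.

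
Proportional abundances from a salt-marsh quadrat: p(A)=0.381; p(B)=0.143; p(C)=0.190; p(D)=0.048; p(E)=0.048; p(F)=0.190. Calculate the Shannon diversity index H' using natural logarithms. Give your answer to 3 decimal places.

Each pᵢ ln pᵢ term (working shown to 5 dp, full precision carried): 0.381×(-0.96496)=-0.36765, 0.143×(-1.94491)=-0.27812, 0.19×(-1.66073)=-0.31554, 0.048×(-3.03655)=-0.14575, 0.048×(-3.03655)=-0.14575, 0.19×(-1.66073)=-0.31554.
Sum = -1.56836, so H' = 1.568.

1.568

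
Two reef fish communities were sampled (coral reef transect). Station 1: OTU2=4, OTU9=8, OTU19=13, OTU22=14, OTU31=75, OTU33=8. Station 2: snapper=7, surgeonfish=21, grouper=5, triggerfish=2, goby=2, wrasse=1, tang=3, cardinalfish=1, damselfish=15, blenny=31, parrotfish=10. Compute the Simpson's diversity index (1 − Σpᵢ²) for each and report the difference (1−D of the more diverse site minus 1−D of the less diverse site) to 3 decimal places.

0.223

Station 1: N=122, proportions 0.03279, 0.06557, 0.10656, 0.11475, 0.61475, 0.06557, giving 1−D = 0.58788 (working shown to 5 dp, full precision carried).
Station 2: N=98, proportions 0.07143, 0.21429, 0.05102, 0.02041, 0.02041, 0.0102, 0.03061, 0.0102, 0.15306, 0.31633, 0.10204, giving 1−D = 0.81050.
Difference = |0.58788 − 0.81050| = 0.22262, i.e. 0.223 to 3 decimal places.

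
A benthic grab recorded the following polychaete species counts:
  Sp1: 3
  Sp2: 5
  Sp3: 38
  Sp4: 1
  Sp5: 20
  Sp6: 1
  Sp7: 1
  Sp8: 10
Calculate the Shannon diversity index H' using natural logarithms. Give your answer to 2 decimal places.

1.43

Total N = 3+5+38+1+20+1+1+10 = 79, so the proportions are 0.038, 0.0633, 0.481, 0.0127, 0.2532, 0.0127, 0.0127, 0.1266 (working shown to 4 dp, full precision carried).
Each pᵢ ln pᵢ term: 0.038×(-3.2708)=-0.1242, 0.0633×(-2.7600)=-0.1747, 0.481×(-0.7319)=-0.3520, 0.0127×(-4.3694)=-0.0553, 0.2532×(-1.3737)=-0.3478, 0.0127×(-4.3694)=-0.0553, 0.0127×(-4.3694)=-0.0553, 0.1266×(-2.0669)=-0.2616.
Sum = -1.4263, so H' = 1.43.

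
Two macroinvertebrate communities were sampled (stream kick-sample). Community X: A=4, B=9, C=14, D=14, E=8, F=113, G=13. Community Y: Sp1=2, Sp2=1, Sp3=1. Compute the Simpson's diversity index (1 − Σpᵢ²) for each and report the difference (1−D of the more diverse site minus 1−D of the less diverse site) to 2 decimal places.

Community X: N=175, proportions 0.0229, 0.0514, 0.08, 0.08, 0.0457, 0.6457, 0.0743, giving 1−D = 0.5595 (working shown to 4 dp, full precision carried).
Community Y: N=4, proportions 0.5, 0.25, 0.25, giving 1−D = 0.6250.
Difference = |0.5595 − 0.6250| = 0.0655, i.e. 0.07 to 2 decimal places.

0.07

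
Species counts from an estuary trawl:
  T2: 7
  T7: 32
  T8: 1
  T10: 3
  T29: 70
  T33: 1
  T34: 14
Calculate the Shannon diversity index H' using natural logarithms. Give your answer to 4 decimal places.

1.2414

Total N = 7+32+1+3+70+1+14 = 128, so the proportions are 0.054688, 0.25, 0.007812, 0.023438, 0.546875, 0.007812, 0.109375 (working shown to 6 dp, full precision carried).
Each pᵢ ln pᵢ term: 0.054688×(-2.906120)=-0.158928, 0.25×(-1.386294)=-0.346574, 0.007812×(-4.852030)=-0.037906, 0.023438×(-3.753418)=-0.087971, 0.546875×(-0.603535)=-0.330058, 0.007812×(-4.852030)=-0.037906, 0.109375×(-2.212973)=-0.242044.
Sum = -1.241388, so H' = 1.2414.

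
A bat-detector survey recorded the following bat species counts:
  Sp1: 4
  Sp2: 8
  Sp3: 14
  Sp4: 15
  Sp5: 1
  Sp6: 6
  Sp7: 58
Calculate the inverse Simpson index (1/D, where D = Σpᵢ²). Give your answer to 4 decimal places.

Total N = 4+8+14+15+1+6+58 = 106, so the proportions are 0.0377358, 0.0754717, 0.1320755, 0.1415094, 0.009434, 0.0566038, 0.5471698 (working shown to 7 dp, full precision carried).
D = 0.0377358² + 0.0754717² + 0.1320755² + 0.1415094² + 0.009434² + 0.0566038² + 0.5471698² = 0.0014240 + 0.0056960 + 0.0174439 + 0.0200249 + 0.0000890 + 0.0032040 + 0.2993948 = 0.3472766.
So 1/D = 2.879549, i.e. 2.8795 to 4 decimal places.

2.8795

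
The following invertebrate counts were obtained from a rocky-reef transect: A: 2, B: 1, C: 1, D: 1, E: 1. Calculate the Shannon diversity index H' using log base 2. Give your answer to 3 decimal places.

2.252

Total N = 2+1+1+1+1 = 6, so the proportions are 0.33333, 0.16667, 0.16667, 0.16667, 0.16667 (working shown to 5 dp, full precision carried).
Each pᵢ log₂ pᵢ term: 0.33333×(-1.58496)=-0.52832, 0.16667×(-2.58496)=-0.43083, 0.16667×(-2.58496)=-0.43083, 0.16667×(-2.58496)=-0.43083, 0.16667×(-2.58496)=-0.43083.
Sum = -2.25163, so H' = 2.252.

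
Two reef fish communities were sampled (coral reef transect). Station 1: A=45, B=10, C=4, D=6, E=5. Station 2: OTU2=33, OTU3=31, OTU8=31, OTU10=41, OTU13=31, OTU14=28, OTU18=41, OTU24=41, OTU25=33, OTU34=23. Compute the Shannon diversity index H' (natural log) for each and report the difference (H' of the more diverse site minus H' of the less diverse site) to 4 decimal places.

Station 1: N=70, proportions 0.6428571, 0.1428571, 0.0571429, 0.0857143, 0.0714286, giving H' = 1.1246583 (working shown to 7 dp, full precision carried).
Station 2: N=333, proportions 0.0990991, 0.0930931, 0.0930931, 0.1231231, 0.0930931, 0.0840841, 0.1231231, 0.1231231, 0.0990991, 0.0690691, giving H' = 2.2876687.
Difference = |1.1246583 − 2.2876687| = 1.1630104, i.e. 1.1630 to 4 decimal places.

1.1630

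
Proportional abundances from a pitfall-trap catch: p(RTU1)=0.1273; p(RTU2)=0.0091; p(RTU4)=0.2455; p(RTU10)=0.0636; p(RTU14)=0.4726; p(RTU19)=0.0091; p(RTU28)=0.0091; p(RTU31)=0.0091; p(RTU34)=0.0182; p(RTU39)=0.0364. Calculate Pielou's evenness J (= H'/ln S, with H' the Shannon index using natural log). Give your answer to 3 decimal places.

0.652

H' = −Σ pᵢ ln pᵢ = −((-0.26239) + (-0.04277) + (-0.34479) + (-0.17523) + (-0.35422) + (-0.04277) + (-0.04277) + (-0.04277) + (-0.07292) + (-0.12060)) = 1.50121 (working shown to 5 dp, full precision carried).
With S = 10 species, ln S = 2.30259, so J = 1.50121/2.30259 = 0.65197, i.e. 0.652 to 3 decimal places.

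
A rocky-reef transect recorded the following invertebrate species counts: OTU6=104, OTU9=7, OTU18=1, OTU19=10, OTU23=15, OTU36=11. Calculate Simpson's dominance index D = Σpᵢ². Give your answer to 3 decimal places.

Total N = 104+7+1+10+15+11 = 148, so the proportions are 0.7027, 0.0473, 0.00676, 0.06757, 0.10135, 0.07432 (working shown to 5 dp, full precision carried).
D = 0.7027² + 0.0473² + 0.00676² + 0.06757² + 0.10135² + 0.07432² = 0.49379 + 0.00224 + 0.00005 + 0.00457 + 0.01027 + 0.00552 = 0.51644.
To 3 decimal places, D = 0.516.

0.516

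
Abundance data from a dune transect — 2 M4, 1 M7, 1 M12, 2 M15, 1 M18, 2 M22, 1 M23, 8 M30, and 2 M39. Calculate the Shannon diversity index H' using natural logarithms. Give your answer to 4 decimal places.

1.8867

Total N = 2+1+1+2+1+2+1+8+2 = 20, so the proportions are 0.1, 0.05, 0.05, 0.1, 0.05, 0.1, 0.05, 0.4, 0.1 (working shown to 6 dp, full precision carried).
Each pᵢ ln pᵢ term: 0.1×(-2.302585)=-0.230259, 0.05×(-2.995732)=-0.149787, 0.05×(-2.995732)=-0.149787, 0.1×(-2.302585)=-0.230259, 0.05×(-2.995732)=-0.149787, 0.1×(-2.302585)=-0.230259, 0.05×(-2.995732)=-0.149787, 0.4×(-0.916291)=-0.366516, 0.1×(-2.302585)=-0.230259.
Sum = -1.886697, so H' = 1.8867.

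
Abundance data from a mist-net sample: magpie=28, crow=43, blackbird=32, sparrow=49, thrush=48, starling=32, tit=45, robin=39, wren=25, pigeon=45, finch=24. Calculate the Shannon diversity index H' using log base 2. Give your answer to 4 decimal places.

Total N = 28+43+32+49+48+32+45+39+25+45+24 = 410, so the proportions are 0.068293, 0.104878, 0.078049, 0.119512, 0.117073, 0.078049, 0.109756, 0.095122, 0.060976, 0.109756, 0.058537 (working shown to 6 dp, full precision carried).
Each pᵢ log₂ pᵢ term: 0.068293×(-3.872125)=-0.264438, 0.104878×(-3.253215)=-0.341191, 0.078049×(-3.679480)=-0.287179, 0.119512×(-3.064770)=-0.366277, 0.117073×(-3.094518)=-0.362285, 0.078049×(-3.679480)=-0.287179, 0.109756×(-3.187627)=-0.349862, 0.095122×(-3.394078)=-0.322851, 0.060976×(-4.035624)=-0.246075, 0.109756×(-3.187627)=-0.349862, 0.058537×(-4.094518)=-0.239679.
Sum = -3.416877, so H' = 3.4169.

3.4169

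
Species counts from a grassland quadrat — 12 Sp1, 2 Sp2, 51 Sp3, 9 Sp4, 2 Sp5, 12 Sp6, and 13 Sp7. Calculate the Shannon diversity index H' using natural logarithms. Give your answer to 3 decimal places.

Total N = 12+2+51+9+2+12+13 = 101, so the proportions are 0.11881, 0.0198, 0.50495, 0.08911, 0.0198, 0.11881, 0.12871 (working shown to 5 dp, full precision carried).
Each pᵢ ln pᵢ term: 0.11881×(-2.13021)=-0.25309, 0.0198×(-3.92197)=-0.07766, 0.50495×(-0.68329)=-0.34503, 0.08911×(-2.41790)=-0.21546, 0.0198×(-3.92197)=-0.07766, 0.11881×(-2.13021)=-0.25309, 0.12871×(-2.05017)=-0.26388.
Sum = -1.48588, so H' = 1.486.

1.486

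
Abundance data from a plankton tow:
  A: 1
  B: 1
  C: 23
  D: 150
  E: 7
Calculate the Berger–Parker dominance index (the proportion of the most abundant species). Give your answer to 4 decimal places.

Total N = 1+1+23+150+7 = 182, so the proportions are 0.005495, 0.005495, 0.126374, 0.824176, 0.038462 (working shown to 6 dp, full precision carried).
The largest proportion is 0.824176, i.e. d = 0.8242 to 4 decimal places.

0.8242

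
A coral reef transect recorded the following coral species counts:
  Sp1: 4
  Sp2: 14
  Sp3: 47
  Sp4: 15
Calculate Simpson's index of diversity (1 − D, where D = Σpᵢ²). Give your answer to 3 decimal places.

Total N = 4+14+47+15 = 80, so the proportions are 0.05, 0.175, 0.5875, 0.1875 (working shown to 5 dp, full precision carried).
D = 0.05² + 0.175² + 0.5875² + 0.1875² = 0.00250 + 0.03062 + 0.34516 + 0.03516 = 0.41344.
So 1 − D = 0.58656, i.e. 0.587 to 3 decimal places.

0.587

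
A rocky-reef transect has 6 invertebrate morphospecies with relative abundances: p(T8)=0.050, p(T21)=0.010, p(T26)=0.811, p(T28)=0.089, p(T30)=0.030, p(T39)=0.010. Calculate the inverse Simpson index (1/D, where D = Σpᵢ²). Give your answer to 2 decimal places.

1.49

D = 0.05² + 0.01² + 0.811² + 0.089² + 0.03² + 0.01² = 0.00250 + 0.00010 + 0.65772 + 0.00792 + 0.00090 + 0.00010 = 0.66924 (working shown to 5 dp, full precision carried).
So 1/D = 1.4942, i.e. 1.49 to 2 decimal places.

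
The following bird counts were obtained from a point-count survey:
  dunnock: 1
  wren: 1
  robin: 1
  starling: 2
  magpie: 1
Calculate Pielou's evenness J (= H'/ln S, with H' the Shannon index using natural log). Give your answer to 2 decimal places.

Total N = 1+1+1+2+1 = 6, so the proportions are 0.1667, 0.1667, 0.1667, 0.3333, 0.1667 (working shown to 4 dp, full precision carried).
H' = −Σ pᵢ ln pᵢ = −((-0.2986) + (-0.2986) + (-0.2986) + (-0.3662) + (-0.2986)) = 1.5607.
With S = 5 species, ln S = 1.6094, so J = 1.5607/1.6094 = 0.9697, i.e. 0.97 to 2 decimal places.

0.97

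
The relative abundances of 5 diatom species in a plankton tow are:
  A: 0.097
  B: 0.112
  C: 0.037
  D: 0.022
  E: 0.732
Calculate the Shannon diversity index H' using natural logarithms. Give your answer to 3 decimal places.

Each pᵢ ln pᵢ term (working shown to 5 dp, full precision carried): 0.097×(-2.33304)=-0.22631, 0.112×(-2.18926)=-0.24520, 0.037×(-3.29684)=-0.12198, 0.022×(-3.81671)=-0.08397, 0.732×(-0.31197)=-0.22837.
Sum = -0.90582, so H' = 0.906.

0.906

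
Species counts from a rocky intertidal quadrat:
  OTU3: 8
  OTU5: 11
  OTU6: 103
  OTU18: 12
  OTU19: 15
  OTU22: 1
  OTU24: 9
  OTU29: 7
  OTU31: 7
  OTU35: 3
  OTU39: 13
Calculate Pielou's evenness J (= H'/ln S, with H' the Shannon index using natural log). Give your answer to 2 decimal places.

Total N = 8+11+103+12+15+1+9+7+7+3+13 = 189, so the proportions are 0.0423, 0.0582, 0.545, 0.0635, 0.0794, 0.0053, 0.0476, 0.037, 0.037, 0.0159, 0.0688 (working shown to 4 dp, full precision carried).
H' = −Σ pᵢ ln pᵢ = −((-0.1339) + (-0.1655) + (-0.3308) + (-0.1750) + (-0.2011) + (-0.0277) + (-0.1450) + (-0.1221) + (-0.1221) + (-0.0658) + (-0.1841)) = 1.6730.
With S = 11 species, ln S = 2.3979, so J = 1.6730/2.3979 = 0.6977, i.e. 0.70 to 2 decimal places.

0.70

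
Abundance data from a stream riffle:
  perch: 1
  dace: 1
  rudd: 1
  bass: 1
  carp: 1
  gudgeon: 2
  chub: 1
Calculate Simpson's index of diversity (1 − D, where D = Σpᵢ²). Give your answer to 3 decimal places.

Total N = 1+1+1+1+1+2+1 = 8, so the proportions are 0.125, 0.125, 0.125, 0.125, 0.125, 0.25, 0.125 (working shown to 5 dp, full precision carried).
D = 0.125² + 0.125² + 0.125² + 0.125² + 0.125² + 0.25² + 0.125² = 0.01562 + 0.01562 + 0.01562 + 0.01562 + 0.01562 + 0.06250 + 0.01562 = 0.15625.
So 1 − D = 0.84375, i.e. 0.844 to 3 decimal places.

0.844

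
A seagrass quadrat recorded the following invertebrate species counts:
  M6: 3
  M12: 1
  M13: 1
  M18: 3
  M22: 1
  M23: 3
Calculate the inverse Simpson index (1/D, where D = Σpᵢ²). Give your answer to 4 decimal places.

Total N = 3+1+1+3+1+3 = 12, so the proportions are 0.25, 0.08333333, 0.08333333, 0.25, 0.08333333, 0.25 (working shown to 8 dp, full precision carried).
D = 0.25² + 0.08333333² + 0.08333333² + 0.25² + 0.08333333² + 0.25² = 0.06250000 + 0.00694444 + 0.00694444 + 0.06250000 + 0.00694444 + 0.06250000 = 0.20833333.
So 1/D = 4.800000, i.e. 4.8000 to 4 decimal places.

4.8000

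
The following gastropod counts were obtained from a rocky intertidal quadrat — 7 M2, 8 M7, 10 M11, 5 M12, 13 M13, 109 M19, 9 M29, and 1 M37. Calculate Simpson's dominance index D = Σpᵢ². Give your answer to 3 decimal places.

0.471

Total N = 7+8+10+5+13+109+9+1 = 162, so the proportions are 0.04321, 0.04938, 0.06173, 0.03086, 0.08025, 0.67284, 0.05556, 0.00617 (working shown to 5 dp, full precision carried).
D = 0.04321² + 0.04938² + 0.06173² + 0.03086² + 0.08025² + 0.67284² + 0.05556² + 0.00617² = 0.00187 + 0.00244 + 0.00381 + 0.00095 + 0.00644 + 0.45271 + 0.00309 + 0.00004 = 0.47135.
To 3 decimal places, D = 0.471.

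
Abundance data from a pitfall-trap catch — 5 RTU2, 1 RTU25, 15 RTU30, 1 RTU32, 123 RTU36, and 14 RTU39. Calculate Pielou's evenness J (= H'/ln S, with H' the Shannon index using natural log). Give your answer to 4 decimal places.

Total N = 5+1+15+1+123+14 = 159, so the proportions are 0.031447, 0.006289, 0.09434, 0.006289, 0.773585, 0.08805 (working shown to 6 dp, full precision carried).
H' = −Σ pᵢ ln pᵢ = −((-0.108788) + (-0.031880) + (-0.222722) + (-0.031880) + (-0.198595) + (-0.213949)) = 0.807814.
With S = 6 species, ln S = 1.791759, so J = 0.807814/1.791759 = 0.450849, i.e. 0.4508 to 4 decimal places.

0.4508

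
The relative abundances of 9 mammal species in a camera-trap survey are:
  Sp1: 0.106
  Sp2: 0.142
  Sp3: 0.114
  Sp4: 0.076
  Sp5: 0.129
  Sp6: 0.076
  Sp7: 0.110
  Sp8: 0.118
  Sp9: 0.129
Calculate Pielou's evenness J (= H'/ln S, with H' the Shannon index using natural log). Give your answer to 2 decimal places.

H' = −Σ pᵢ ln pᵢ = −((-0.2379) + (-0.2772) + (-0.2476) + (-0.1959) + (-0.2642) + (-0.1959) + (-0.2428) + (-0.2522) + (-0.2642)) = 2.1777 (working shown to 4 dp, full precision carried).
With S = 9 species, ln S = 2.1972, so J = 2.1777/2.1972 = 0.9911, i.e. 0.99 to 2 decimal places.

0.99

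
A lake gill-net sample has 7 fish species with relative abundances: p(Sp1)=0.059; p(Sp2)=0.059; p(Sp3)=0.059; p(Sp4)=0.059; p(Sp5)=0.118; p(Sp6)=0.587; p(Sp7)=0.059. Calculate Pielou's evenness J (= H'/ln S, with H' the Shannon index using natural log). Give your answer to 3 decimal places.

0.719

H' = −Σ pᵢ ln pᵢ = −((-0.16698) + (-0.16698) + (-0.16698) + (-0.16698) + (-0.25217) + (-0.31271) + (-0.16698)) = 1.39980 (working shown to 5 dp, full precision carried).
With S = 7 species, ln S = 1.94591, so J = 1.39980/1.94591 = 0.71936, i.e. 0.719 to 3 decimal places.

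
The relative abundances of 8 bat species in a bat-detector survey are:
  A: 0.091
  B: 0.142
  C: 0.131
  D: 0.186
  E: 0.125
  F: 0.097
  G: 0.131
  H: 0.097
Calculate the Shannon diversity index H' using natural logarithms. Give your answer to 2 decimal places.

Each pᵢ ln pᵢ term (working shown to 4 dp, full precision carried): 0.091×(-2.3969)=-0.2181, 0.142×(-1.9519)=-0.2772, 0.131×(-2.0326)=-0.2663, 0.186×(-1.6820)=-0.3129, 0.125×(-2.0794)=-0.2599, 0.097×(-2.3330)=-0.2263, 0.131×(-2.0326)=-0.2663, 0.097×(-2.3330)=-0.2263.
Sum = -2.0532, so H' = 2.05.

2.05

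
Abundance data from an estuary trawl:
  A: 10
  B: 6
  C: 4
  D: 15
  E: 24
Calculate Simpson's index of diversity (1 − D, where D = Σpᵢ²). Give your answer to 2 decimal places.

Total N = 10+6+4+15+24 = 59, so the proportions are 0.1695, 0.1017, 0.0678, 0.2542, 0.4068 (working shown to 4 dp, full precision carried).
D = 0.1695² + 0.1017² + 0.0678² + 0.2542² + 0.4068² = 0.0287 + 0.0103 + 0.0046 + 0.0646 + 0.1655 = 0.2738.
So 1 − D = 0.7262, i.e. 0.73 to 2 decimal places.

0.73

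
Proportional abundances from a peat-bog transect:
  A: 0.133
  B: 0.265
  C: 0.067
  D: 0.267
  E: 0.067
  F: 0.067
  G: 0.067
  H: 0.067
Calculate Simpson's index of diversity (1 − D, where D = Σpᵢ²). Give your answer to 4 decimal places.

D = 0.133² + 0.265² + 0.067² + 0.267² + 0.067² + 0.067² + 0.067² + 0.067² = 0.017689 + 0.070225 + 0.004489 + 0.071289 + 0.004489 + 0.004489 + 0.004489 + 0.004489 = 0.181648 (working shown to 6 dp, full precision carried).
So 1 − D = 0.818352, i.e. 0.8184 to 4 decimal places.

0.8184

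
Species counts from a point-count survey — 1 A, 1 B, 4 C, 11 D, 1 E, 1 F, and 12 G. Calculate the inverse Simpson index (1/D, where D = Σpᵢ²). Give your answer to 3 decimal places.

Total N = 1+1+4+11+1+1+12 = 31, so the proportions are 0.0322581, 0.0322581, 0.1290323, 0.3548387, 0.0322581, 0.0322581, 0.3870968 (working shown to 7 dp, full precision carried).
D = 0.0322581² + 0.0322581² + 0.1290323² + 0.3548387² + 0.0322581² + 0.0322581² + 0.3870968² = 0.0010406 + 0.0010406 + 0.0166493 + 0.1259105 + 0.0010406 + 0.0010406 + 0.1498439 = 0.2965661.
So 1/D = 3.37193, i.e. 3.372 to 3 decimal places.

3.372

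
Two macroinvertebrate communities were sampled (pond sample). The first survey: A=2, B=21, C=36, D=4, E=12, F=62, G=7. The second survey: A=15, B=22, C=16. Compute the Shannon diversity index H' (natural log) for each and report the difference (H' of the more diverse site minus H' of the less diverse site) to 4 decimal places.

0.4194

The first survey: N=144, proportions 0.013889, 0.145833, 0.25, 0.027778, 0.083333, 0.430556, 0.048611, giving H' = 1.503176 (working shown to 6 dp, full precision carried).
The second survey: N=53, proportions 0.283019, 0.415094, 0.301887, giving H' = 1.083780.
Difference = |1.503176 − 1.083780| = 0.419396, i.e. 0.4194 to 4 decimal places.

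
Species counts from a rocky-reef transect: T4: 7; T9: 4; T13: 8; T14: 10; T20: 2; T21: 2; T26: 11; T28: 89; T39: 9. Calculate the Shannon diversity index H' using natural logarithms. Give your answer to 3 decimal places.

Total N = 7+4+8+10+2+2+11+89+9 = 142, so the proportions are 0.0493, 0.02817, 0.05634, 0.07042, 0.01408, 0.01408, 0.07746, 0.62676, 0.06338 (working shown to 5 dp, full precision carried).
Each pᵢ ln pᵢ term: 0.0493×(-3.00992)=-0.14838, 0.02817×(-3.56953)=-0.10055, 0.05634×(-2.87639)=-0.16205, 0.07042×(-2.65324)=-0.18685, 0.01408×(-4.26268)=-0.06004, 0.01408×(-4.26268)=-0.06004, 0.07746×(-2.55793)=-0.19815, 0.62676×(-0.46719)=-0.29282, 0.06338×(-2.75860)=-0.17484.
Sum = -1.38371, so H' = 1.384.

1.384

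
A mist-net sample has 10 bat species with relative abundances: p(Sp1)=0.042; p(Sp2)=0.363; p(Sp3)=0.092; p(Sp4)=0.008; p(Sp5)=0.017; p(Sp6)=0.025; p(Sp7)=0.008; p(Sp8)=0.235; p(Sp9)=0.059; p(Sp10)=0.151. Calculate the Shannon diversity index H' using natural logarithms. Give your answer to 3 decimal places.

1.752

Each pᵢ ln pᵢ term (working shown to 5 dp, full precision carried): 0.042×(-3.17009)=-0.13314, 0.363×(-1.01335)=-0.36785, 0.092×(-2.38597)=-0.21951, 0.008×(-4.82831)=-0.03863, 0.017×(-4.07454)=-0.06927, 0.025×(-3.68888)=-0.09222, 0.008×(-4.82831)=-0.03863, 0.235×(-1.44817)=-0.34032, 0.059×(-2.83022)=-0.16698, 0.151×(-1.89048)=-0.28546.
Sum = -1.75201, so H' = 1.752.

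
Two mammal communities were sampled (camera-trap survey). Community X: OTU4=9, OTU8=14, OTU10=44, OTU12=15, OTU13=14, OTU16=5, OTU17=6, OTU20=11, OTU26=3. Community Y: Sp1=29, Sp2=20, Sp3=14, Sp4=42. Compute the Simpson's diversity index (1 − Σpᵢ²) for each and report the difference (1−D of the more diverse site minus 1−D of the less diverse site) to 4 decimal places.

Community X: N=121, proportions 0.07438, 0.115702, 0.363636, 0.123967, 0.115702, 0.041322, 0.049587, 0.090909, 0.024793, giving 1−D = 0.807049 (working shown to 6 dp, full precision carried).
Community Y: N=105, proportions 0.27619, 0.190476, 0.133333, 0.4, giving 1−D = 0.709660.
Difference = |0.807049 − 0.709660| = 0.097389, i.e. 0.0974 to 4 decimal places.

0.0974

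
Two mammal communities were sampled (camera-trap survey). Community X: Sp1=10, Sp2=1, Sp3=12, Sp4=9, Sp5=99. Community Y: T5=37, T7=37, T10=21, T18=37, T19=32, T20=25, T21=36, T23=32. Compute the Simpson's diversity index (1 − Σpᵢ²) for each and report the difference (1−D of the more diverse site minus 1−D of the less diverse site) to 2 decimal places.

Community X: N=131, proportions 0.0763, 0.0076, 0.0916, 0.0687, 0.7557, giving 1−D = 0.4099 (working shown to 4 dp, full precision carried).
Community Y: N=257, proportions 0.144, 0.144, 0.0817, 0.144, 0.1245, 0.0973, 0.1401, 0.1245, giving 1−D = 0.8711.
Difference = |0.4099 − 0.8711| = 0.4612, i.e. 0.46 to 2 decimal places.

0.46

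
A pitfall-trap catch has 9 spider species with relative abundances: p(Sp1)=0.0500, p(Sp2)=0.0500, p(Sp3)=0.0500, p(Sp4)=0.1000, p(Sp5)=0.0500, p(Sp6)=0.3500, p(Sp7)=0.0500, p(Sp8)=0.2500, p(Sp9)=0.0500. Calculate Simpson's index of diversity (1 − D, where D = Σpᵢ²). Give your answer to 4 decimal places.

0.7900

D = 0.05² + 0.05² + 0.05² + 0.1² + 0.05² + 0.35² + 0.05² + 0.25² + 0.05² = 0.002500 + 0.002500 + 0.002500 + 0.010000 + 0.002500 + 0.122500 + 0.002500 + 0.062500 + 0.002500 = 0.210000 (working shown to 6 dp, full precision carried).
So 1 − D = 0.790000, i.e. 0.7900 to 4 decimal places.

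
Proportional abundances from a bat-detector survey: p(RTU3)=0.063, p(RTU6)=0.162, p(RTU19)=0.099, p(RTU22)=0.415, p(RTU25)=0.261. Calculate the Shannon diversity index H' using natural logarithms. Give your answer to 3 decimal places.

Each pᵢ ln pᵢ term (working shown to 5 dp, full precision carried): 0.063×(-2.76462)=-0.17417, 0.162×(-1.82016)=-0.29487, 0.099×(-2.31264)=-0.22895, 0.415×(-0.87948)=-0.36498, 0.261×(-1.34323)=-0.35058.
Sum = -1.41355, so H' = 1.414.

1.414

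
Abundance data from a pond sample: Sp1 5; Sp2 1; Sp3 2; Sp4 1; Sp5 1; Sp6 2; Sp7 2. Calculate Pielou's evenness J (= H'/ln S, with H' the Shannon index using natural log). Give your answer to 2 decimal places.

0.91

Total N = 5+1+2+1+1+2+2 = 14, so the proportions are 0.3571, 0.0714, 0.1429, 0.0714, 0.0714, 0.1429, 0.1429 (working shown to 4 dp, full precision carried).
H' = −Σ pᵢ ln pᵢ = −((-0.3677) + (-0.1885) + (-0.2780) + (-0.1885) + (-0.1885) + (-0.2780) + (-0.2780)) = 1.7672.
With S = 7 species, ln S = 1.9459, so J = 1.7672/1.9459 = 0.9082, i.e. 0.91 to 2 decimal places.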